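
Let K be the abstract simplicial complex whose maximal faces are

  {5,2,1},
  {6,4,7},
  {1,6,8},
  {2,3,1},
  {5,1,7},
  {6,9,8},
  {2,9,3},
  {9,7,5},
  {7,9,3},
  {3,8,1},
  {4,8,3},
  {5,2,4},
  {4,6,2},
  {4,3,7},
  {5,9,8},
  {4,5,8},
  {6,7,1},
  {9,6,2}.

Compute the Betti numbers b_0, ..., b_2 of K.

b_0 = 1, b_1 = 2, b_2 = 1.

Order the vertices as 1 < 2 < 3 < 4 < 5 < 6 < 7 < 8 < 9. Listing each simplex with vertices in this order, K has dimension 2 with simplices:

  0-simplices (9): [1], [2], [3], [4], [5], [6], [7], [8], [9]
  1-simplices (27): (27 of them)
  2-simplices (18): [1,2,3], [1,2,5], [1,3,8], [1,5,7], [1,6,7], [1,6,8], [2,3,9], [2,4,5], [2,4,6], [2,6,9], [3,4,7], [3,4,8], [3,7,9], [4,5,8], [4,6,7], [5,7,9], [5,8,9], [6,8,9]

giving chain groups C_0 ≅ Z^9, C_1 ≅ Z^27, C_2 ≅ Z^18.

Boundary ∂_1: C_1 → C_0 maps an edge to its endpoints' difference, ∂[p,q] = q − p.
The resulting 9×27 matrix has rank 8, and its Smith normal form has invariant factors (1,1,1,1,1,1,1,1).

∂_2: C_2 → C_1 maps a triangle to the signed sum of its edges. For instance
  ∂[5,7,9] = [7,9] − [5,9] + [5,7],
  ∂[1,2,5] = [2,5] − [1,5] + [1,2].
As a 27×18 matrix over Z this has rank 17, with invariant factors (1,1,1,1,1,1,1,1,1,1,1,1,1,1,1,1,1).

Reading off H_k = ker ∂_k / im ∂_{k+1}:

  H_0: rank C_0 − rank ∂_1 = 9 − 8 = 1, and the invariant factors of ∂_1 are all 1, so H_0 = Z.
  H_1: rank ker ∂_1 − rank ∂_2 = (27 − 8) − 17 = 2, and the invariant factors of ∂_2 are all 1, so H_1 = Z^2.
  H_2: rank ker ∂_2 − rank ∂_3 = (18 − 17) − 0 = 1, and there is no ∂_3, so H_2 = Z.

As a check, the Euler characteristic is 9 − 27 + 18 = 0, which agrees with 1 − 2 + 1 = 0.
(K is a triangulation of the torus T^2.)

Hence the Betti numbers are b_0 = 1, b_1 = 2, b_2 = 1.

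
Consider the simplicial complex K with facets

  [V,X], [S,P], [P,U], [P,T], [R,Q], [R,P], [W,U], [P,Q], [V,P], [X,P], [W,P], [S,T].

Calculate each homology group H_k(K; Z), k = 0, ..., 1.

H_0 ≅ Z,  H_1 ≅ Z^4.

Take the total order P < Q < R < S < T < U < V < W < X on the vertex set. Then K (dimension 1) consists of the simplices:

  0-simplices (9): P, Q, R, S, T, U, V, W, X
  1-simplices (12): PQ, PR, PS, PT, PU, PV, PW, PX, QR, ST, UW, VX

giving chain groups C_0 ≅ Z^9, C_1 ≅ Z^12.

∂_1: C_1 → C_0 is given by ∂[p,q] = [q] − [p]. For instance
  ∂PV = V − P.
As a 9×12 matrix over Z this has rank 8, with invariant factors (1,1,1,1,1,1,1,1).

Reading off H_k = ker ∂_k / im ∂_{k+1}:

  H_0: rank C_0 − rank ∂_1 = 9 − 8 = 1, and the invariant factors of ∂_1 are all 1, so H_0 = Z.
  H_1: rank ker ∂_1 − rank ∂_2 = (12 − 8) − 0 = 4, and there is no ∂_2, so H_1 = Z^4.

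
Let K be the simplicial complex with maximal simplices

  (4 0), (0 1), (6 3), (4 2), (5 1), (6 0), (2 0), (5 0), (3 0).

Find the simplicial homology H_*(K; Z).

Take the total order 0 < 1 < 2 < 3 < 4 < 5 < 6 on the vertex set. Then K (dimension 1) consists of the simplices:

  0-simplices (7): [0], [1], [2], [3], [4], [5], [6]
  1-simplices (9): [0,1], [0,2], [0,3], [0,4], [0,5], [0,6], [1,5], [2,4], [3,6]

Hence C_0 ≅ Z^7, C_1 ≅ Z^9.

∂_1: C_1 → C_0 sends each edge [p,q] (with p < q) to q − p.
The resulting 7×9 matrix has rank 6, and its Smith normal form has invariant factors (1,1,1,1,1,1).

Now H_k = ker ∂_k / im ∂_{k+1}, so:

  H_0: rank C_0 − rank ∂_1 = 7 − 6 = 1, and the invariant factors of ∂_1 are all 1, so H_0 ≅ Z.
  H_1: rank ker ∂_1 − rank ∂_2 = (9 − 6) − 0 = 3, and there is no ∂_2, so H_1 ≅ Z^3.

H_0 ≅ Z,  H_1 ≅ Z^3.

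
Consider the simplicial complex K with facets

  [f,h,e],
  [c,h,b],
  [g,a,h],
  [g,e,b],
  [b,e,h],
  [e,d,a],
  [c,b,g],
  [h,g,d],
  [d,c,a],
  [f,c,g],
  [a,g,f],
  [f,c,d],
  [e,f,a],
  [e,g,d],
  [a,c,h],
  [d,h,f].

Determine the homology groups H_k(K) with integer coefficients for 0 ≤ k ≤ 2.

Take the total order a < b < c < d < e < f < g < h on the vertex set. Then K (dimension 2) consists of the simplices:

  0-simplices (8): a, b, c, d, e, f, g, h
  1-simplices (24): ac, ad, ae, af, ag, ah, bc, be, bg, bh, cd, cf, cg, ch, de, df, dg, dh, ef, eg, eh, fg, fh, gh
  2-simplices (16): acd, ach, ade, aef, afg, agh, bcg, bch, beg, beh, cdf, cfg, deg, dfh, dgh, efh

Hence C_0 ≅ Z^8, C_1 ≅ Z^24, C_2 ≅ Z^16.

∂_1: C_1 → C_0 sends each edge [p,q] (with p < q) to q − p. For instance
  ∂ef = f − e.
As a 8×24 matrix over Z this has rank 7, with invariant factors (1,1,1,1,1,1,1).

Boundary ∂_2: C_2 → C_1 maps a triangle to the signed sum of its edges. For instance
  ∂dfh = fh − dh + df,
  ∂cdf = df − cf + cd.
The 24×16 boundary matrix has rank 15 and Smith normal form diag(1,1,1,1,1,1,1,1,1,1,1,1,1,1,1).

Computing H_k = (kernel of ∂_k) / (image of ∂_{k+1}):

  H_0: rank C_0 − rank ∂_1 = 8 − 7 = 1, and the invariant factors of ∂_1 are all 1, so H_0 ≅ Z.
  H_1: rank ker ∂_1 − rank ∂_2 = (24 − 7) − 15 = 2, and the invariant factors of ∂_2 are all 1, so H_1 ≅ Z^2.
  H_2: rank ker ∂_2 − rank ∂_3 = (16 − 15) − 0 = 1, and there is no ∂_3, so H_2 ≅ Z.

As a check, the Euler characteristic is 8 − 24 + 16 = 0, which agrees with 1 − 2 + 1 = 0.
(K is a triangulation of the torus T^2.)

H_0 = Z,  H_1 = Z^2,  H_2 = Z.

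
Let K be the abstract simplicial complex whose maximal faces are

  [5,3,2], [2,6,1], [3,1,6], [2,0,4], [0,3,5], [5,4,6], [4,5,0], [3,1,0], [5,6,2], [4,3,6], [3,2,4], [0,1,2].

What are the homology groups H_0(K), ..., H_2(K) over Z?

We work with the vertex ordering 0 < 1 < 2 < 3 < 4 < 5 < 6. The simplices of K, each written with vertices in increasing order, are:

  0-simplices (7): [0], [1], [2], [3], [4], [5], [6]
  1-simplices (18): [0,1], [0,2], [0,3], [0,4], [0,5], [1,2], [1,3], [1,6], [2,3], [2,4], [2,5], [2,6], [3,4], [3,5], [3,6], [4,5], [4,6], [5,6]
  2-simplices (12): [0,1,2], [0,1,3], [0,2,4], [0,3,5], [0,4,5], [1,2,6], [1,3,6], [2,3,4], [2,3,5], [2,5,6], [3,4,6], [4,5,6]

so the chain groups are C_0 ≅ Z^7, C_1 ≅ Z^18, C_2 ≅ Z^12.

∂_1: C_1 → C_0 sends each edge [p,q] (with p < q) to q − p.
As a 7×18 matrix over Z this has rank 6, with invariant factors (1,1,1,1,1,1).

∂_2: C_2 → C_1 acts by ∂[p,q,r] = [q,r] − [p,r] + [p,q]. For instance
  ∂[2,3,5] = [3,5] − [2,5] + [2,3],
  ∂[2,3,4] = [3,4] − [2,4] + [2,3].
The resulting 18×12 matrix has rank 12, and its Smith normal form has invariant factors (1,1,1,1,1,1,1,1,1,1,1,2).

Now H_k = ker ∂_k / im ∂_{k+1}, so:

  H_0: rank C_0 − rank ∂_1 = 7 − 6 = 1, and the invariant factors of ∂_1 are all 1, so H_0 = Z.
  H_1: rank ker ∂_1 − rank ∂_2 = (18 − 6) − 12 = 0, and ∂_2 has invariant factor 2 > 1, so H_1 = Z/2Z.
  H_2: rank ker ∂_2 − rank ∂_3 = (12 − 12) − 0 = 0, and there is no ∂_3, so H_2 = 0.

H_0 = Z,  H_1 = Z/2Z,  H_2 = 0.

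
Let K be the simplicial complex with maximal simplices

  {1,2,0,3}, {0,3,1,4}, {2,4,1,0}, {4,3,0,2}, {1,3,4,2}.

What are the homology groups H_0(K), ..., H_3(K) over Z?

H_0 ≅ Z,  H_1 = 0,  H_2 = 0,  H_3 ≅ Z.

Fix the vertex order 0 < 1 < 2 < 3 < 4 and write every simplex with vertices in increasing order. Then dim K = 3 and the simplices of K are:

  0-simplices (5): [0], [1], [2], [3], [4]
  1-simplices (10): [0,1], [0,2], [0,3], [0,4], [1,2], [1,3], [1,4], [2,3], [2,4], [3,4]
  2-simplices (10): [0,1,2], [0,1,3], [0,1,4], [0,2,3], [0,2,4], [0,3,4], [1,2,3], [1,2,4], [1,3,4], [2,3,4]
  3-simplices (5): [0,1,2,3], [0,1,2,4], [0,1,3,4], [0,2,3,4], [1,2,3,4]

so the chain groups are C_0 ≅ Z^5, C_1 ≅ Z^10, C_2 ≅ Z^10, C_3 ≅ Z^5.

∂_1: C_1 → C_0 maps an edge to its endpoints' difference, ∂[p,q] = q − p.
This gives a 5×10 integer matrix of rank 4; reducing to Smith normal form yields diagonal entries (1,1,1,1).

∂_2: C_2 → C_1 acts by ∂[p,q,r] = [q,r] − [p,r] + [p,q]. For instance
  ∂[2,3,4] = [3,4] − [2,4] + [2,3],
  ∂[0,2,4] = [2,4] − [0,4] + [0,2].
This gives a 10×10 integer matrix of rank 6; reducing to Smith normal form yields diagonal entries (1,1,1,1,1,1).

∂_3: C_3 → C_2 sends each 3-simplex σ to the alternating sum Σ_i (−1)^i (σ with its i-th vertex removed). For instance
  ∂[1,2,3,4] = [2,3,4] − [1,3,4] + [1,2,4] − [1,2,3],
  ∂[0,1,2,4] = [1,2,4] − [0,2,4] + [0,1,4] − [0,1,2].
This gives a 10×5 integer matrix of rank 4; reducing to Smith normal form yields diagonal entries (1,1,1,1).

Computing H_k = (kernel of ∂_k) / (image of ∂_{k+1}):

  H_0: rank C_0 − rank ∂_1 = 5 − 4 = 1, and the invariant factors of ∂_1 are all 1, so H_0 = Z.
  H_1: rank ker ∂_1 − rank ∂_2 = (10 − 4) − 6 = 0, and the invariant factors of ∂_2 are all 1, so H_1 = 0.
  H_2: rank ker ∂_2 − rank ∂_3 = (10 − 6) − 4 = 0, and the invariant factors of ∂_3 are all 1, so H_2 = 0.
  H_3: rank ker ∂_3 − rank ∂_4 = (5 − 4) − 0 = 1, and there is no ∂_4, so H_3 = Z.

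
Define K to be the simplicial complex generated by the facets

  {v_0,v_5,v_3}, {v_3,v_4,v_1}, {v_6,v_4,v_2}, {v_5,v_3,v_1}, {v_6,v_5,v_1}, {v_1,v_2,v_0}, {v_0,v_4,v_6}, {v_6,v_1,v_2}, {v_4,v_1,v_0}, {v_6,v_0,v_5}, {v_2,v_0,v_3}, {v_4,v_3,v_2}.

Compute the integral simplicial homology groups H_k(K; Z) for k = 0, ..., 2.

Take the total order v_0 < v_1 < v_2 < v_3 < v_4 < v_5 < v_6 on the vertex set. Then K (dimension 2) consists of the simplices:

  0-simplices (7): [v_0], [v_1], [v_2], [v_3], [v_4], [v_5], [v_6]
  1-simplices (18): (18 of them)
  2-simplices (12): (12 of them)

so the chain groups are C_0 ≅ Z^7, C_1 ≅ Z^18, C_2 ≅ Z^12.

∂_1: C_1 → C_0 maps an edge to its endpoints' difference, ∂[p,q] = q − p.
The resulting 7×18 matrix has rank 6, and its Smith normal form has invariant factors (1,1,1,1,1,1).

Boundary ∂_2: C_2 → C_1 maps a triangle to the signed sum of its edges. For instance
  ∂[v_1,v_2,v_6] = [v_2,v_6] − [v_1,v_6] + [v_1,v_2],
  ∂[v_0,v_1,v_2] = [v_1,v_2] − [v_0,v_2] + [v_0,v_1].
The 18×12 boundary matrix has rank 12 and Smith normal form diag(1,1,1,1,1,1,1,1,1,1,1,2).

From H_k ≅ ker(∂_k) / im(∂_{k+1}) we obtain:

  H_0: rank C_0 − rank ∂_1 = 7 − 6 = 1, and the invariant factors of ∂_1 are all 1, so H_0 = Z.
  H_1: rank ker ∂_1 − rank ∂_2 = (18 − 6) − 12 = 0, and ∂_2 has invariant factor 2 > 1, so H_1 = Z/2.
  H_2: rank ker ∂_2 − rank ∂_3 = (12 − 12) − 0 = 0, and there is no ∂_3, so H_2 = 0.

(K is a triangulation of the real projective plane RP^2.)

H_0 ≅ Z,  H_1 ≅ Z/2,  H_2 = 0.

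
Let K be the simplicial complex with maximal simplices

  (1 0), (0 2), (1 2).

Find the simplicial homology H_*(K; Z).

Take the total order 0 < 1 < 2 on the vertex set. Then K (dimension 1) consists of the simplices:

  0-simplices (3): [0], [1], [2]
  1-simplices (3): [0,1], [0,2], [1,2]

Hence C_0 ≅ Z^3, C_1 ≅ Z^3.

∂_1: C_1 → C_0 maps an edge to its endpoints' difference, ∂[p,q] = q − p. For instance
  ∂[0,1] = [1] − [0].
This gives a 3×3 integer matrix of rank 2; reducing to Smith normal form yields diagonal entries (1,1).

Reading off H_k = ker ∂_k / im ∂_{k+1}:

  H_0: rank C_0 − rank ∂_1 = 3 − 2 = 1, and the invariant factors of ∂_1 are all 1, so H_0 = Z.
  H_1: rank ker ∂_1 − rank ∂_2 = (3 − 2) − 0 = 1, and there is no ∂_2, so H_1 = Z.

As a check, the Euler characteristic is 3 − 3 = 0, which agrees with 1 − 1 = 0.
(K is a triangulation of the circle S^1.)

H_0 = Z,  H_1 = Z.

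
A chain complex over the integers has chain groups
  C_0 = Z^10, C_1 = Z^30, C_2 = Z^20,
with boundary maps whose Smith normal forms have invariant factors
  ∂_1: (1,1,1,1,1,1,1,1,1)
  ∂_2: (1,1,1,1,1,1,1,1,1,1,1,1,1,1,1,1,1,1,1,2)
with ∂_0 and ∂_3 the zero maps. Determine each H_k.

H_0: b_0 = 10 − 0 − 9 = 1; torsion from ∂_1 factors > 1: none. So H_0 = Z.
H_1: b_1 = 30 − 9 − 20 = 1; torsion from ∂_2 factors > 1: [2]. So H_1 = Z ⊕ Z/2Z.
H_2: b_2 = 20 − 20 − 0 = 0; torsion from ∂_3 factors > 1: none. So H_2 = 0.

H_0 = Z,  H_1 = Z ⊕ Z/2Z,  H_2 = 0.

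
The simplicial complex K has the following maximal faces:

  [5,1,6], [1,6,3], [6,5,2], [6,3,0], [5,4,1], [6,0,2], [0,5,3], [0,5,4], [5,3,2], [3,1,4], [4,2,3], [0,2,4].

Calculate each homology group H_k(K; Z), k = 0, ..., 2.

H_0 = Z,  H_1 = Z/2,  H_2 = 0.

K has 7 vertices, 18 edges, 12 triangles.
rank ∂_0 = 0, rank ∂_1 = 6 ⇒ b_0 = 7 − 0 − 6 = 1; all invariant factors of ∂_1 are 1 so no torsion. So H_0 = Z.
rank ∂_1 = 6, rank ∂_2 = 12 ⇒ b_1 = 18 − 6 − 12 = 0; ∂_2 has invariant factor(s) [2] giving torsion. So H_1 = Z/2.
rank ∂_2 = 12, rank ∂_3 = 0 ⇒ b_2 = 12 − 12 − 0 = 0. So H_2 = 0.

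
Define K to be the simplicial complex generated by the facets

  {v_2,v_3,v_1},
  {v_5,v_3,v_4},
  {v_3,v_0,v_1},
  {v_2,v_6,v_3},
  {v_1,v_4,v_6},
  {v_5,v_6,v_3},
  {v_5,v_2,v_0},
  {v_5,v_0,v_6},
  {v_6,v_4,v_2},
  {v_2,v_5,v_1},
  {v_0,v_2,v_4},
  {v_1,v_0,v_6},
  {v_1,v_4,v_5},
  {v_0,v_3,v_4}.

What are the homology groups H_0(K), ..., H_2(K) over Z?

H_0 = Z,  H_1 = Z^2,  H_2 = Z.

Fix the vertex order v_0 < v_1 < v_2 < v_3 < v_4 < v_5 < v_6 and write every simplex with vertices in increasing order. Then dim K = 2 and the simplices of K are:

  0-simplices (7): [v_0], [v_1], [v_2], [v_3], [v_4], [v_5], [v_6]
  1-simplices (21): (21 of them)
  2-simplices (14): (14 of them)

Hence C_0 ≅ Z^7, C_1 ≅ Z^21, C_2 ≅ Z^14.

The boundary map ∂_1: C_1 → C_0 maps an edge to its endpoints' difference, ∂[p,q] = q − p.
The resulting 7×21 matrix has rank 6, and its Smith normal form has invariant factors (1,1,1,1,1,1).

∂_2: C_2 → C_1 sends each 2-simplex [p,q,r] to [q,r] − [p,r] + [p,q]. For instance
  ∂[v_0,v_2,v_4] = [v_2,v_4] − [v_0,v_4] + [v_0,v_2],
  ∂[v_2,v_3,v_6] = [v_3,v_6] − [v_2,v_6] + [v_2,v_3].
This gives a 21×14 integer matrix of rank 13; reducing to Smith normal form yields diagonal entries (1,1,1,1,1,1,1,1,1,1,1,1,1).

Now H_k = ker ∂_k / im ∂_{k+1}, so:

  H_0: rank C_0 − rank ∂_1 = 7 − 6 = 1, and the invariant factors of ∂_1 are all 1, so H_0 ≅ Z.
  H_1: rank ker ∂_1 − rank ∂_2 = (21 − 6) − 13 = 2, and the invariant factors of ∂_2 are all 1, so H_1 ≅ Z^2.
  H_2: rank ker ∂_2 − rank ∂_3 = (14 − 13) − 0 = 1, and there is no ∂_3, so H_2 ≅ Z.

(K is a triangulation of the torus T^2.)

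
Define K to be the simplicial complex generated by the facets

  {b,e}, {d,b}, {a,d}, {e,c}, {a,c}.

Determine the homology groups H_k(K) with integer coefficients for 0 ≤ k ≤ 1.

H_0 = Z,  H_1 = Z.

Order the vertices as a < b < c < d < e. Listing each simplex with vertices in this order, K has dimension 1 with simplices:

  0-simplices (5): a, b, c, d, e
  1-simplices (5): ac, ad, bd, be, ce

so the chain groups are C_0 ≅ Z^5, C_1 ≅ Z^5.

The boundary map ∂_1: C_1 → C_0 is given by ∂[p,q] = [q] − [p]. For instance
  ∂ac = c − a.
This gives a 5×5 integer matrix of rank 4; reducing to Smith normal form yields diagonal entries (1,1,1,1).

From H_k ≅ ker(∂_k) / im(∂_{k+1}) we obtain:

  H_0: rank C_0 − rank ∂_1 = 5 − 4 = 1, and the invariant factors of ∂_1 are all 1, so H_0 ≅ Z.
  H_1: rank ker ∂_1 − rank ∂_2 = (5 − 4) − 0 = 1, and there is no ∂_2, so H_1 ≅ Z.

As a check, the Euler characteristic is 5 − 5 = 0, which agrees with 1 − 1 = 0.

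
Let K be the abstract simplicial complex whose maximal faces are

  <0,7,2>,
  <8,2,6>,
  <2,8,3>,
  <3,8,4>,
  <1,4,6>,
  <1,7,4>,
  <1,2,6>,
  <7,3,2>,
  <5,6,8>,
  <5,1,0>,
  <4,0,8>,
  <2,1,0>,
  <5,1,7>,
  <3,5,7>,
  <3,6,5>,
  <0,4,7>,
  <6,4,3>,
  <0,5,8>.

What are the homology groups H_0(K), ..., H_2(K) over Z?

H_0 ≅ Z,  H_1 ≅ Z × Z/2,  H_2 = 0.

We work with the vertex ordering 0 < 1 < 2 < 3 < 4 < 5 < 6 < 7 < 8. The simplices of K, each written with vertices in increasing order, are:

  0-simplices (9): [0], [1], [2], [3], [4], [5], [6], [7], [8]
  1-simplices (27): (27 of them)
  2-simplices (18): [0,1,2], [0,1,5], [0,2,7], [0,4,7], [0,4,8], [0,5,8], [1,2,6], [1,4,6], [1,4,7], [1,5,7], [2,3,7], [2,3,8], [2,6,8], [3,4,6], [3,4,8], [3,5,6], [3,5,7], [5,6,8]

giving chain groups C_0 ≅ Z^9, C_1 ≅ Z^27, C_2 ≅ Z^18.

Boundary ∂_1: C_1 → C_0 sends each edge [p,q] (with p < q) to q − p. For instance
  ∂[5,7] = [7] − [5].
This gives a 9×27 integer matrix of rank 8; reducing to Smith normal form yields diagonal entries (1,1,1,1,1,1,1,1).

∂_2: C_2 → C_1 maps a triangle to the signed sum of its edges. For instance
  ∂[2,3,7] = [3,7] − [2,7] + [2,3],
  ∂[1,5,7] = [5,7] − [1,7] + [1,5].
The 27×18 boundary matrix has rank 18 and Smith normal form diag(1,1,1,1,1,1,1,1,1,1,1,1,1,1,1,1,1,2).

Computing H_k = (kernel of ∂_k) / (image of ∂_{k+1}):

  H_0: rank C_0 − rank ∂_1 = 9 − 8 = 1, and the invariant factors of ∂_1 are all 1, so H_0 = Z.
  H_1: rank ker ∂_1 − rank ∂_2 = (27 − 8) − 18 = 1, and ∂_2 has invariant factor 2 > 1, so H_1 = Z × Z/2.
  H_2: rank ker ∂_2 − rank ∂_3 = (18 − 18) − 0 = 0, and there is no ∂_3, so H_2 = 0.

As a check, the Euler characteristic is 9 − 27 + 18 = 0, which agrees with 1 − 1 + 0 = 0.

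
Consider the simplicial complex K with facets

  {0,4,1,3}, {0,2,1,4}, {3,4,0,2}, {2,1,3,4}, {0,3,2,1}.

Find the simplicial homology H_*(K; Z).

H_0 = Z,  H_1 = 0,  H_2 = 0,  H_3 = Z.

K has 5 vertices, 10 edges, 10 triangles, 5 3-simplices.
rank ∂_0 = 0, rank ∂_1 = 4 ⇒ b_0 = 5 − 0 − 4 = 1; all invariant factors of ∂_1 are 1 so no torsion. So H_0 = Z.
rank ∂_1 = 4, rank ∂_2 = 6 ⇒ b_1 = 10 − 4 − 6 = 0; all invariant factors of ∂_2 are 1 so no torsion. So H_1 = 0.
rank ∂_2 = 6, rank ∂_3 = 4 ⇒ b_2 = 10 − 6 − 4 = 0; all invariant factors of ∂_3 are 1 so no torsion. So H_2 = 0.
rank ∂_3 = 4, rank ∂_4 = 0 ⇒ b_3 = 5 − 4 − 0 = 1. So H_3 = Z.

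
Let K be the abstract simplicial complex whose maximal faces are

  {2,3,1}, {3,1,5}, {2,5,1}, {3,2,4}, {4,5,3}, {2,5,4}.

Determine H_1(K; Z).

Order the vertices as 1 < 2 < 3 < 4 < 5. Listing each simplex with vertices in this order, K has dimension 2 with simplices:

  0-simplices (5): [1], [2], [3], [4], [5]
  1-simplices (9): [1,2], [1,3], [1,5], [2,3], [2,4], [2,5], [3,4], [3,5], [4,5]
  2-simplices (6): [1,2,3], [1,2,5], [1,3,5], [2,3,4], [2,4,5], [3,4,5]

giving chain groups C_0 ≅ Z^5, C_1 ≅ Z^9, C_2 ≅ Z^6.

∂_1: C_1 → C_0 maps an edge to its endpoints' difference, ∂[p,q] = q − p. For instance
  ∂[2,4] = [4] − [2].
As a 5×9 matrix over Z this has rank 4, with invariant factors (1,1,1,1).

The boundary map ∂_2: C_2 → C_1 sends each 2-simplex [p,q,r] to [q,r] − [p,r] + [p,q]. For instance
  ∂[3,4,5] = [4,5] − [3,5] + [3,4],
  ∂[2,3,4] = [3,4] − [2,4] + [2,3].
The 9×6 boundary matrix has rank 5 and Smith normal form diag(1,1,1,1,1).

From H_k ≅ ker(∂_k) / im(∂_{k+1}) we obtain:

  H_1: rank ker ∂_1 − rank ∂_2 = (9 − 4) − 5 = 0, and the invariant factors of ∂_2 are all 1, so H_1 = 0.

H_1 = 0.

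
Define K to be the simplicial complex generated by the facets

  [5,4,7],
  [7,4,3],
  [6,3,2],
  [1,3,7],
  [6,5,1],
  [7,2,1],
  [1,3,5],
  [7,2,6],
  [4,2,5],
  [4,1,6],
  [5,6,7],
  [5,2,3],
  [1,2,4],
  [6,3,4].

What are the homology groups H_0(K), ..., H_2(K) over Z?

Fix the vertex order 1 < 2 < 3 < 4 < 5 < 6 < 7 and write every simplex with vertices in increasing order. Then dim K = 2 and the simplices of K are:

  0-simplices (7): [1], [2], [3], [4], [5], [6], [7]
  1-simplices (21): [1,2], [1,3], [1,4], [1,5], [1,6], [1,7], [2,3], [2,4], [2,5], [2,6], [2,7], [3,4], [3,5], [3,6], [3,7], [4,5], [4,6], [4,7], [5,6], [5,7], [6,7]
  2-simplices (14): [1,2,4], [1,2,7], [1,3,5], [1,3,7], [1,4,6], [1,5,6], [2,3,5], [2,3,6], [2,4,5], [2,6,7], [3,4,6], [3,4,7], [4,5,7], [5,6,7]

Hence C_0 ≅ Z^7, C_1 ≅ Z^21, C_2 ≅ Z^14.

The boundary map ∂_1: C_1 → C_0 sends each edge [p,q] (with p < q) to q − p.
This gives a 7×21 integer matrix of rank 6; reducing to Smith normal form yields diagonal entries (1,1,1,1,1,1).

The boundary map ∂_2: C_2 → C_1 acts by ∂[p,q,r] = [q,r] − [p,r] + [p,q]. For instance
  ∂[4,5,7] = [5,7] − [4,7] + [4,5],
  ∂[2,3,5] = [3,5] − [2,5] + [2,3].
The resulting 21×14 matrix has rank 13, and its Smith normal form has invariant factors (1,1,1,1,1,1,1,1,1,1,1,1,1).

From H_k ≅ ker(∂_k) / im(∂_{k+1}) we obtain:

  H_0: rank C_0 − rank ∂_1 = 7 − 6 = 1, and the invariant factors of ∂_1 are all 1, so H_0 ≅ Z.
  H_1: rank ker ∂_1 − rank ∂_2 = (21 − 6) − 13 = 2, and the invariant factors of ∂_2 are all 1, so H_1 ≅ Z^2.
  H_2: rank ker ∂_2 − rank ∂_3 = (14 − 13) − 0 = 1, and there is no ∂_3, so H_2 ≅ Z.

H_0 ≅ Z,  H_1 ≅ Z^2,  H_2 ≅ Z.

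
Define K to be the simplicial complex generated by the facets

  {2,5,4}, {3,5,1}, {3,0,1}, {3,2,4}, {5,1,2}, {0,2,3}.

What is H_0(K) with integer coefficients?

H_0 = Z.

Order the vertices as 0 < 1 < 2 < 3 < 4 < 5. Listing each simplex with vertices in this order, K has dimension 2 with simplices:

  0-simplices (6): [0], [1], [2], [3], [4], [5]
  1-simplices (12): [0,1], [0,2], [0,3], [1,2], [1,3], [1,5], [2,3], [2,4], [2,5], [3,4], [3,5], [4,5]
  2-simplices (6): [0,1,3], [0,2,3], [1,2,5], [1,3,5], [2,3,4], [2,4,5]

giving chain groups C_0 ≅ Z^6, C_1 ≅ Z^12, C_2 ≅ Z^6.

The boundary map ∂_1: C_1 → C_0 is given by ∂[p,q] = [q] − [p].
As a 6×12 matrix over Z this has rank 5, with invariant factors (1,1,1,1,1).

∂_2: C_2 → C_1 acts by ∂[p,q,r] = [q,r] − [p,r] + [p,q]. For instance
  ∂[1,3,5] = [3,5] − [1,5] + [1,3],
  ∂[0,1,3] = [1,3] − [0,3] + [0,1].
As a 12×6 matrix over Z this has rank 6, with invariant factors (1,1,1,1,1,1).

Now H_k = ker ∂_k / im ∂_{k+1}, so:

  H_0: rank C_0 − rank ∂_1 = 6 − 5 = 1, and the invariant factors of ∂_1 are all 1, so H_0 ≅ Z.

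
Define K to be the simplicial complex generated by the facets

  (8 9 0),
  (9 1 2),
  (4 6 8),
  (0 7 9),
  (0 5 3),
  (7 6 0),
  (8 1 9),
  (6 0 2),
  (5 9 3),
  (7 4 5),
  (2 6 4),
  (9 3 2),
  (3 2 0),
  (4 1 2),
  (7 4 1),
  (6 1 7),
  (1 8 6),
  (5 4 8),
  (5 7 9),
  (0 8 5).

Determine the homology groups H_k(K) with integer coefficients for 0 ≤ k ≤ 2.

K has 10 vertices, 30 edges, 20 triangles.
rank ∂_0 = 0, rank ∂_1 = 9 ⇒ b_0 = 10 − 0 − 9 = 1; all invariant factors of ∂_1 are 1 so no torsion. So H_0 ≅ Z.
rank ∂_1 = 9, rank ∂_2 = 20 ⇒ b_1 = 30 − 9 − 20 = 1; ∂_2 has invariant factor(s) [2] giving torsion. So H_1 ≅ Z ⊕ Z/2.
rank ∂_2 = 20, rank ∂_3 = 0 ⇒ b_2 = 20 − 20 − 0 = 0. So H_2 ≅ 0.

H_0 = Z,  H_1 = Z ⊕ Z/2,  H_2 = 0.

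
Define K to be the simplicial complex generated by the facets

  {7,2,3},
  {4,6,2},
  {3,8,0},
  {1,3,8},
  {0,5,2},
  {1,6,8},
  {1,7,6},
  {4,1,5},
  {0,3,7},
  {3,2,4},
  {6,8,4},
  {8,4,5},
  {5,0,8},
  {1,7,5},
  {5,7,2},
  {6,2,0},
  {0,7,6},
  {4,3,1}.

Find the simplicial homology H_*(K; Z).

H_0 = Z,  H_1 = Z ⊕ Z_2,  H_2 = 0.

We work with the vertex ordering 0 < 1 < 2 < 3 < 4 < 5 < 6 < 7 < 8. The simplices of K, each written with vertices in increasing order, are:

  0-simplices (9): [0], [1], [2], [3], [4], [5], [6], [7], [8]
  1-simplices (27): (27 of them)
  2-simplices (18): [0,2,5], [0,2,6], [0,3,7], [0,3,8], [0,5,8], [0,6,7], [1,3,4], [1,3,8], [1,4,5], [1,5,7], [1,6,7], [1,6,8], [2,3,4], [2,3,7], [2,4,6], [2,5,7], [4,5,8], [4,6,8]

Hence C_0 ≅ Z^9, C_1 ≅ Z^27, C_2 ≅ Z^18.

The boundary map ∂_1: C_1 → C_0 maps an edge to its endpoints' difference, ∂[p,q] = q − p.
This gives a 9×27 integer matrix of rank 8; reducing to Smith normal form yields diagonal entries (1,1,1,1,1,1,1,1).

∂_2: C_2 → C_1 maps a triangle to the signed sum of its edges. For instance
  ∂[0,2,6] = [2,6] − [0,6] + [0,2],
  ∂[0,6,7] = [6,7] − [0,7] + [0,6].
The resulting 27×18 matrix has rank 18, and its Smith normal form has invariant factors (1,1,1,1,1,1,1,1,1,1,1,1,1,1,1,1,1,2).

Computing H_k = (kernel of ∂_k) / (image of ∂_{k+1}):

  H_0: rank C_0 − rank ∂_1 = 9 − 8 = 1, and the invariant factors of ∂_1 are all 1, so H_0 ≅ Z.
  H_1: rank ker ∂_1 − rank ∂_2 = (27 − 8) − 18 = 1, and ∂_2 has invariant factor 2 > 1, so H_1 ≅ Z ⊕ Z_2.
  H_2: rank ker ∂_2 − rank ∂_3 = (18 − 18) − 0 = 0, and there is no ∂_3, so H_2 ≅ 0.

(K is a triangulation of the Klein bottle.)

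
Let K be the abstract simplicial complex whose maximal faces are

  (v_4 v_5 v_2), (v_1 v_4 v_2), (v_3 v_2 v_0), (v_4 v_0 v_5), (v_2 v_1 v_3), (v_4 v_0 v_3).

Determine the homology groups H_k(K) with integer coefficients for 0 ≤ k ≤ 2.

K has 6 vertices, 12 edges, 6 triangles.
rank ∂_0 = 0, rank ∂_1 = 5 ⇒ b_0 = 6 − 0 − 5 = 1; all invariant factors of ∂_1 are 1 so no torsion. So H_0 = Z.
rank ∂_1 = 5, rank ∂_2 = 6 ⇒ b_1 = 12 − 5 − 6 = 1; all invariant factors of ∂_2 are 1 so no torsion. So H_1 = Z.
rank ∂_2 = 6, rank ∂_3 = 0 ⇒ b_2 = 6 − 6 − 0 = 0. So H_2 = 0.

H_0 = Z,  H_1 = Z,  H_2 = 0.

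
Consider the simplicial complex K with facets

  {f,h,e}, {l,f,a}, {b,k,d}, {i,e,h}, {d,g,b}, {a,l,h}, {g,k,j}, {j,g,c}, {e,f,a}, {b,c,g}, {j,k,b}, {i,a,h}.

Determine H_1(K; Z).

Take the total order a < b < c < d < e < f < g < h < i < j < k < l on the vertex set. Then K (dimension 2) consists of the simplices:

  0-simplices (12): a, b, c, d, e, f, g, h, i, j, k, l
  1-simplices (24): ae, af, ah, ai, al, bc, bd, bg, bj, bk, cg, cj, dg, dk, ef, eh, ei, fh, fl, gj, gk, hi, hl, jk
  2-simplices (12): aef, afl, ahi, ahl, bcg, bdg, bdk, bjk, cgj, efh, ehi, gjk

so the chain groups are C_0 ≅ Z^12, C_1 ≅ Z^24, C_2 ≅ Z^12.

The boundary map ∂_1: C_1 → C_0 is given by ∂[p,q] = [q] − [p].
This gives a 12×24 integer matrix of rank 10; reducing to Smith normal form yields diagonal entries (1,1,1,1,1,1,1,1,1,1).

The boundary map ∂_2: C_2 → C_1 acts by ∂[p,q,r] = [q,r] − [p,r] + [p,q]. For instance
  ∂efh = fh − eh + ef,
  ∂ehi = hi − ei + eh.
The resulting 24×12 matrix has rank 12, and its Smith normal form has invariant factors (1,1,1,1,1,1,1,1,1,1,1,1).

From H_k ≅ ker(∂_k) / im(∂_{k+1}) we obtain:

  H_1: rank ker ∂_1 − rank ∂_2 = (24 − 10) − 12 = 2, and the invariant factors of ∂_2 are all 1, so H_1 ≅ Z^2.

H_1 ≅ Z^2.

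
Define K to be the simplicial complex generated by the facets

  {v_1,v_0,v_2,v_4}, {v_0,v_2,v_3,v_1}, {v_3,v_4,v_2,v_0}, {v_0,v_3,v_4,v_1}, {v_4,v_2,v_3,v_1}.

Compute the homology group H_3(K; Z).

H_3 = Z.

We work with the vertex ordering v_0 < v_1 < v_2 < v_3 < v_4. The simplices of K, each written with vertices in increasing order, are:

  0-simplices (5): [v_0], [v_1], [v_2], [v_3], [v_4]
  1-simplices (10): [v_0,v_1], [v_0,v_2], [v_0,v_3], [v_0,v_4], [v_1,v_2], [v_1,v_3], [v_1,v_4], [v_2,v_3], [v_2,v_4], [v_3,v_4]
  2-simplices (10): [v_0,v_1,v_2], [v_0,v_1,v_3], [v_0,v_1,v_4], [v_0,v_2,v_3], [v_0,v_2,v_4], [v_0,v_3,v_4], [v_1,v_2,v_3], [v_1,v_2,v_4], [v_1,v_3,v_4], [v_2,v_3,v_4]
  3-simplices (5): [v_0,v_1,v_2,v_3], [v_0,v_1,v_2,v_4], [v_0,v_1,v_3,v_4], [v_0,v_2,v_3,v_4], [v_1,v_2,v_3,v_4]

Hence C_0 ≅ Z^5, C_1 ≅ Z^10, C_2 ≅ Z^10, C_3 ≅ Z^5.

Boundary ∂_1: C_1 → C_0 is given by ∂[p,q] = [q] − [p]. For instance
  ∂[v_1,v_3] = [v_3] − [v_1].
The resulting 5×10 matrix has rank 4, and its Smith normal form has invariant factors (1,1,1,1).

∂_2: C_2 → C_1 acts by ∂[p,q,r] = [q,r] − [p,r] + [p,q]. For instance
  ∂[v_0,v_1,v_4] = [v_1,v_4] − [v_0,v_4] + [v_0,v_1],
  ∂[v_2,v_3,v_4] = [v_3,v_4] − [v_2,v_4] + [v_2,v_3].
The 10×10 boundary matrix has rank 6 and Smith normal form diag(1,1,1,1,1,1).

∂_3: C_3 → C_2 sends each 3-simplex σ to the alternating sum Σ_i (−1)^i (σ with its i-th vertex removed). For instance
  ∂[v_0,v_2,v_3,v_4] = [v_2,v_3,v_4] − [v_0,v_3,v_4] + [v_0,v_2,v_4] − [v_0,v_2,v_3],
  ∂[v_0,v_1,v_2,v_4] = [v_1,v_2,v_4] − [v_0,v_2,v_4] + [v_0,v_1,v_4] − [v_0,v_1,v_2].
The resulting 10×5 matrix has rank 4, and its Smith normal form has invariant factors (1,1,1,1).

From H_k ≅ ker(∂_k) / im(∂_{k+1}) we obtain:

  H_3: rank ker ∂_3 − rank ∂_4 = (5 − 4) − 0 = 1, and there is no ∂_4, so H_3 ≅ Z.

(K is a triangulation of the 3-sphere S^3.)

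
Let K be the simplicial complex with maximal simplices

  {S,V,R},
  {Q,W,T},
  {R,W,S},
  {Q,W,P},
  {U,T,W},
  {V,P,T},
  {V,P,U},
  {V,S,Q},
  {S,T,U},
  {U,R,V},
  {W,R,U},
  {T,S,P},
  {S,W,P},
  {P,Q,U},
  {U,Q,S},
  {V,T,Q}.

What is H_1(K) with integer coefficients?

H_1 ≅ Z^2.

We work with the vertex ordering P < Q < R < S < T < U < V < W. The simplices of K, each written with vertices in increasing order, are:

  0-simplices (8): P, Q, R, S, T, U, V, W
  1-simplices (24): PQ, PS, PT, PU, PV, PW, QS, QT, QU, QV, QW, RS, RU, RV, RW, ST, SU, SV, SW, TU, TV, TW, UV, UW
  2-simplices (16): PQU, PQW, PST, PSW, PTV, PUV, QSU, QSV, QTV, QTW, RSV, RSW, RUV, RUW, STU, TUW

giving chain groups C_0 ≅ Z^8, C_1 ≅ Z^24, C_2 ≅ Z^16.

∂_1: C_1 → C_0 maps an edge to its endpoints' difference, ∂[p,q] = q − p.
The resulting 8×24 matrix has rank 7, and its Smith normal form has invariant factors (1,1,1,1,1,1,1).

Boundary ∂_2: C_2 → C_1 acts by ∂[p,q,r] = [q,r] − [p,r] + [p,q]. For instance
  ∂PST = ST − PT + PS,
  ∂QSU = SU − QU + QS.
This gives a 24×16 integer matrix of rank 15; reducing to Smith normal form yields diagonal entries (1,1,1,1,1,1,1,1,1,1,1,1,1,1,1).

Now H_k = ker ∂_k / im ∂_{k+1}, so:

  H_1: rank ker ∂_1 − rank ∂_2 = (24 − 7) − 15 = 2, and the invariant factors of ∂_2 are all 1, so H_1 = Z^2.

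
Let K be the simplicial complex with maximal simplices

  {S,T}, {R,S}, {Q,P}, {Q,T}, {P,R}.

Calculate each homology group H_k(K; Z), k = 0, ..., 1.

H_0 = Z,  H_1 = Z.

We work with the vertex ordering P < Q < R < S < T. The simplices of K, each written with vertices in increasing order, are:

  0-simplices (5): P, Q, R, S, T
  1-simplices (5): PQ, PR, QT, RS, ST

giving chain groups C_0 ≅ Z^5, C_1 ≅ Z^5.

∂_1: C_1 → C_0 is given by ∂[p,q] = [q] − [p].
This gives a 5×5 integer matrix of rank 4; reducing to Smith normal form yields diagonal entries (1,1,1,1).

Reading off H_k = ker ∂_k / im ∂_{k+1}:

  H_0: rank C_0 − rank ∂_1 = 5 − 4 = 1, and the invariant factors of ∂_1 are all 1, so H_0 = Z.
  H_1: rank ker ∂_1 − rank ∂_2 = (5 − 4) − 0 = 1, and there is no ∂_2, so H_1 = Z.

As a check, the Euler characteristic is 5 − 5 = 0, which agrees with 1 − 1 = 0.
(K is a triangulation of the circle S^1.)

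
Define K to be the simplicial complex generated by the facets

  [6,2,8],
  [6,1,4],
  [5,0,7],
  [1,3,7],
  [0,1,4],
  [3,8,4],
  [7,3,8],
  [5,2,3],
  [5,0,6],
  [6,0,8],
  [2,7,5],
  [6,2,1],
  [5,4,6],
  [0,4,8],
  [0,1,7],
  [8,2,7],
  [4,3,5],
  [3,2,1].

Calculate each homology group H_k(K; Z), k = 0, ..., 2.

H_0 = Z,  H_1 = Z ⊕ Z/2Z,  H_2 = 0.

K has 9 vertices, 27 edges, 18 triangles.
rank ∂_0 = 0, rank ∂_1 = 8 ⇒ b_0 = 9 − 0 − 8 = 1; all invariant factors of ∂_1 are 1 so no torsion. So H_0 = Z.
rank ∂_1 = 8, rank ∂_2 = 18 ⇒ b_1 = 27 − 8 − 18 = 1; ∂_2 has invariant factor(s) [2] giving torsion. So H_1 = Z ⊕ Z/2Z.
rank ∂_2 = 18, rank ∂_3 = 0 ⇒ b_2 = 18 − 18 − 0 = 0. So H_2 = 0.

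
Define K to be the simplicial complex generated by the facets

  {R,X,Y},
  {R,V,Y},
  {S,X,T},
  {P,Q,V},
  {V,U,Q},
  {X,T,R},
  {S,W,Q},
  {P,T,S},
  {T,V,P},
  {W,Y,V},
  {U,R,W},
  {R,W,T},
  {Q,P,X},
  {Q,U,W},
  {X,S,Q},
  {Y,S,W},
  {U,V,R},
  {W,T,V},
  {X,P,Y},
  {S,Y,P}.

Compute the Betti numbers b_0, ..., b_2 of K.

b_0 = 1, b_1 = 1, b_2 = 0.

We work with the vertex ordering P < Q < R < S < T < U < V < W < X < Y. The simplices of K, each written with vertices in increasing order, are:

  0-simplices (10): P, Q, R, S, T, U, V, W, X, Y
  1-simplices (30): PQ, PS, PT, PV, PX, PY, QS, QU, QV, QW, QX, RT, RU, RV, RW, RX, RY, ST, SW, SX, SY, TV, TW, TX, UV, UW, VW, VY, WY, XY
  2-simplices (20): PQV, PQX, PST, PSY, PTV, PXY, QSW, QSX, QUV, QUW, RTW, RTX, RUV, RUW, RVY, RXY, STX, SWY, TVW, VWY

Hence C_0 ≅ Z^10, C_1 ≅ Z^30, C_2 ≅ Z^20.

∂_1: C_1 → C_0 sends each edge [p,q] (with p < q) to q − p.
The resulting 10×30 matrix has rank 9, and its Smith normal form has invariant factors (1,1,1,1,1,1,1,1,1).

∂_2: C_2 → C_1 acts by ∂[p,q,r] = [q,r] − [p,r] + [p,q]. For instance
  ∂RVY = VY − RY + RV,
  ∂PQX = QX − PX + PQ.
The resulting 30×20 matrix has rank 20, and its Smith normal form has invariant factors (1,1,1,1,1,1,1,1,1,1,1,1,1,1,1,1,1,1,1,2).

Now H_k = ker ∂_k / im ∂_{k+1}, so:

  H_0: rank C_0 − rank ∂_1 = 10 − 9 = 1, and the invariant factors of ∂_1 are all 1, so H_0 ≅ Z.
  H_1: rank ker ∂_1 − rank ∂_2 = (30 − 9) − 20 = 1, and ∂_2 has invariant factor 2 > 1, so H_1 ≅ Z ⊕ Z_2.
  H_2: rank ker ∂_2 − rank ∂_3 = (20 − 20) − 0 = 0, and there is no ∂_3, so H_2 ≅ 0.

Hence the Betti numbers are b_0 = 1, b_1 = 1, b_2 = 0.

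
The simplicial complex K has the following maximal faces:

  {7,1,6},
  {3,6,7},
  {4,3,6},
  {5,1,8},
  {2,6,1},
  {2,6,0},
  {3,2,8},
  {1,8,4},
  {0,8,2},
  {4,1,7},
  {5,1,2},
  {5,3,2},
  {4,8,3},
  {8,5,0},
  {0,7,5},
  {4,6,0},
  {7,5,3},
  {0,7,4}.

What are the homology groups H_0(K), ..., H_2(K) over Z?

H_0 = Z,  H_1 = Z ⊕ Z_2,  H_2 = 0.

We work with the vertex ordering 0 < 1 < 2 < 3 < 4 < 5 < 6 < 7 < 8. The simplices of K, each written with vertices in increasing order, are:

  0-simplices (9): [0], [1], [2], [3], [4], [5], [6], [7], [8]
  1-simplices (27): (27 of them)
  2-simplices (18): [0,2,6], [0,2,8], [0,4,6], [0,4,7], [0,5,7], [0,5,8], [1,2,5], [1,2,6], [1,4,7], [1,4,8], [1,5,8], [1,6,7], [2,3,5], [2,3,8], [3,4,6], [3,4,8], [3,5,7], [3,6,7]

giving chain groups C_0 ≅ Z^9, C_1 ≅ Z^27, C_2 ≅ Z^18.

∂_1: C_1 → C_0 maps an edge to its endpoints' difference, ∂[p,q] = q − p. For instance
  ∂[4,7] = [7] − [4].
The 9×27 boundary matrix has rank 8 and Smith normal form diag(1,1,1,1,1,1,1,1).

Boundary ∂_2: C_2 → C_1 acts by ∂[p,q,r] = [q,r] − [p,r] + [p,q]. For instance
  ∂[0,5,8] = [5,8] − [0,8] + [0,5],
  ∂[1,4,7] = [4,7] − [1,7] + [1,4].
This gives a 27×18 integer matrix of rank 18; reducing to Smith normal form yields diagonal entries (1,1,1,1,1,1,1,1,1,1,1,1,1,1,1,1,1,2).

From H_k ≅ ker(∂_k) / im(∂_{k+1}) we obtain:

  H_0: rank C_0 − rank ∂_1 = 9 − 8 = 1, and the invariant factors of ∂_1 are all 1, so H_0 = Z.
  H_1: rank ker ∂_1 − rank ∂_2 = (27 − 8) − 18 = 1, and ∂_2 has invariant factor 2 > 1, so H_1 = Z ⊕ Z_2.
  H_2: rank ker ∂_2 − rank ∂_3 = (18 − 18) − 0 = 0, and there is no ∂_3, so H_2 = 0.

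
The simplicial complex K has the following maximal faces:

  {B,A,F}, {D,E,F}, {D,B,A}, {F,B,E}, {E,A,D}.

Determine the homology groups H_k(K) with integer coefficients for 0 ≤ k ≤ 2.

H_0 ≅ Z,  H_1 ≅ Z,  H_2 = 0.

Order the vertices as A < B < D < E < F. Listing each simplex with vertices in this order, K has dimension 2 with simplices:

  0-simplices (5): A, B, D, E, F
  1-simplices (10): AB, AD, AE, AF, BD, BE, BF, DE, DF, EF
  2-simplices (5): ABD, ABF, ADE, BEF, DEF

giving chain groups C_0 ≅ Z^5, C_1 ≅ Z^10, C_2 ≅ Z^5.

Boundary ∂_1: C_1 → C_0 is given by ∂[p,q] = [q] − [p]. For instance
  ∂DF = F − D.
As a 5×10 matrix over Z this has rank 4, with invariant factors (1,1,1,1).

Boundary ∂_2: C_2 → C_1 maps a triangle to the signed sum of its edges. For instance
  ∂ADE = DE − AE + AD,
  ∂BEF = EF − BF + BE.
This gives a 10×5 integer matrix of rank 5; reducing to Smith normal form yields diagonal entries (1,1,1,1,1).

From H_k ≅ ker(∂_k) / im(∂_{k+1}) we obtain:

  H_0: rank C_0 − rank ∂_1 = 5 − 4 = 1, and the invariant factors of ∂_1 are all 1, so H_0 = Z.
  H_1: rank ker ∂_1 − rank ∂_2 = (10 − 4) − 5 = 1, and the invariant factors of ∂_2 are all 1, so H_1 = Z.
  H_2: rank ker ∂_2 − rank ∂_3 = (5 − 5) − 0 = 0, and there is no ∂_3, so H_2 = 0.

As a check, the Euler characteristic is 5 − 10 + 5 = 0, which agrees with 1 − 1 + 0 = 0.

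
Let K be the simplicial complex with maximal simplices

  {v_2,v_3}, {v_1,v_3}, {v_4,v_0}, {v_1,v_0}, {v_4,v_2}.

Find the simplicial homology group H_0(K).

H_0 = Z.

Order the vertices as v_0 < v_1 < v_2 < v_3 < v_4. Listing each simplex with vertices in this order, K has dimension 1 with simplices:

  0-simplices (5): [v_0], [v_1], [v_2], [v_3], [v_4]
  1-simplices (5): [v_0,v_1], [v_0,v_4], [v_1,v_3], [v_2,v_3], [v_2,v_4]

so the chain groups are C_0 ≅ Z^5, C_1 ≅ Z^5.

∂_1: C_1 → C_0 maps an edge to its endpoints' difference, ∂[p,q] = q − p. For instance
  ∂[v_1,v_3] = [v_3] − [v_1].
As a 5×5 matrix over Z this has rank 4, with invariant factors (1,1,1,1).

Now H_k = ker ∂_k / im ∂_{k+1}, so:

  H_0: rank C_0 − rank ∂_1 = 5 − 4 = 1, and the invariant factors of ∂_1 are all 1, so H_0 ≅ Z.

(K is a triangulation of the circle S^1.)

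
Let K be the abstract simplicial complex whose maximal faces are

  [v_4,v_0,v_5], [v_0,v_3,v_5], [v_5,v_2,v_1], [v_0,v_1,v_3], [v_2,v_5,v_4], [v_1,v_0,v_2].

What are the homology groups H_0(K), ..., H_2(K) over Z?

H_0 = Z,  H_1 = Z,  H_2 = 0.

Fix the vertex order v_0 < v_1 < v_2 < v_3 < v_4 < v_5 and write every simplex with vertices in increasing order. Then dim K = 2 and the simplices of K are:

  0-simplices (6): [v_0], [v_1], [v_2], [v_3], [v_4], [v_5]
  1-simplices (12): [v_0,v_1], [v_0,v_2], [v_0,v_3], [v_0,v_4], [v_0,v_5], [v_1,v_2], [v_1,v_3], [v_1,v_5], [v_2,v_4], [v_2,v_5], [v_3,v_5], [v_4,v_5]
  2-simplices (6): [v_0,v_1,v_2], [v_0,v_1,v_3], [v_0,v_3,v_5], [v_0,v_4,v_5], [v_1,v_2,v_5], [v_2,v_4,v_5]

so the chain groups are C_0 ≅ Z^6, C_1 ≅ Z^12, C_2 ≅ Z^6.

∂_1: C_1 → C_0 is given by ∂[p,q] = [q] − [p]. For instance
  ∂[v_3,v_5] = [v_5] − [v_3].
As a 6×12 matrix over Z this has rank 5, with invariant factors (1,1,1,1,1).

∂_2: C_2 → C_1 acts by ∂[p,q,r] = [q,r] − [p,r] + [p,q]. For instance
  ∂[v_2,v_4,v_5] = [v_4,v_5] − [v_2,v_5] + [v_2,v_4],
  ∂[v_0,v_1,v_2] = [v_1,v_2] − [v_0,v_2] + [v_0,v_1].
This gives a 12×6 integer matrix of rank 6; reducing to Smith normal form yields diagonal entries (1,1,1,1,1,1).

Reading off H_k = ker ∂_k / im ∂_{k+1}:

  H_0: rank C_0 − rank ∂_1 = 6 − 5 = 1, and the invariant factors of ∂_1 are all 1, so H_0 ≅ Z.
  H_1: rank ker ∂_1 − rank ∂_2 = (12 − 5) − 6 = 1, and the invariant factors of ∂_2 are all 1, so H_1 ≅ Z.
  H_2: rank ker ∂_2 − rank ∂_3 = (6 − 6) − 0 = 0, and there is no ∂_3, so H_2 ≅ 0.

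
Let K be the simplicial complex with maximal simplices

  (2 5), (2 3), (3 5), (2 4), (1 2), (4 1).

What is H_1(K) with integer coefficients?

Take the total order 1 < 2 < 3 < 4 < 5 on the vertex set. Then K (dimension 1) consists of the simplices:

  0-simplices (5): [1], [2], [3], [4], [5]
  1-simplices (6): [1,2], [1,4], [2,3], [2,4], [2,5], [3,5]

giving chain groups C_0 ≅ Z^5, C_1 ≅ Z^6.

∂_1: C_1 → C_0 is given by ∂[p,q] = [q] − [p]. For instance
  ∂[1,4] = [4] − [1].
The resulting 5×6 matrix has rank 4, and its Smith normal form has invariant factors (1,1,1,1).

Computing H_k = (kernel of ∂_k) / (image of ∂_{k+1}):

  H_1: rank ker ∂_1 − rank ∂_2 = (6 − 4) − 0 = 2, and there is no ∂_2, so H_1 = Z^2.

H_1 = Z^2.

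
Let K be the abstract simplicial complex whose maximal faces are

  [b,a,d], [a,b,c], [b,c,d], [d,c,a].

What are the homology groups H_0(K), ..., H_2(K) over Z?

H_0 = Z,  H_1 = 0,  H_2 = Z.

Order the vertices as a < b < c < d. Listing each simplex with vertices in this order, K has dimension 2 with simplices:

  0-simplices (4): a, b, c, d
  1-simplices (6): ab, ac, ad, bc, bd, cd
  2-simplices (4): abc, abd, acd, bcd

so the chain groups are C_0 ≅ Z^4, C_1 ≅ Z^6, C_2 ≅ Z^4.

The boundary map ∂_1: C_1 → C_0 sends each edge [p,q] (with p < q) to q − p. For instance
  ∂ab = b − a.
This gives a 4×6 integer matrix of rank 3; reducing to Smith normal form yields diagonal entries (1,1,1).

∂_2: C_2 → C_1 sends each 2-simplex [p,q,r] to [q,r] − [p,r] + [p,q]. For instance
  ∂abd = bd − ad + ab,
  ∂bcd = cd − bd + bc.
The 6×4 boundary matrix has rank 3 and Smith normal form diag(1,1,1).

Computing H_k = (kernel of ∂_k) / (image of ∂_{k+1}):

  H_0: rank C_0 − rank ∂_1 = 4 − 3 = 1, and the invariant factors of ∂_1 are all 1, so H_0 = Z.
  H_1: rank ker ∂_1 − rank ∂_2 = (6 − 3) − 3 = 0, and the invariant factors of ∂_2 are all 1, so H_1 = 0.
  H_2: rank ker ∂_2 − rank ∂_3 = (4 − 3) − 0 = 1, and there is no ∂_3, so H_2 = Z.

(K is a triangulation of the 2-sphere S^2.)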